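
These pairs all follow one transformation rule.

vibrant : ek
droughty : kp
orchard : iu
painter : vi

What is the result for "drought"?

What's happening: shift every letter 9 places backward in the alphabet (wrapping around), then keep only the last 2 characters.
So "drought" becomes "yk".

yk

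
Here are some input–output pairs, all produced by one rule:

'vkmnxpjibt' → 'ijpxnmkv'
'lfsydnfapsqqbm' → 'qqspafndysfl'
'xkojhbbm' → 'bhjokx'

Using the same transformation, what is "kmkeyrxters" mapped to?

etxryekmk

The pattern: reverse the string, then delete the first 2 characters.
Applying both steps to "kmkeyrxters": "sretxryekmk", then "etxryekmk".
(Check on "vkmnxpjibt": → "tbijpxnmkv" → "ijpxnmkv" ✓)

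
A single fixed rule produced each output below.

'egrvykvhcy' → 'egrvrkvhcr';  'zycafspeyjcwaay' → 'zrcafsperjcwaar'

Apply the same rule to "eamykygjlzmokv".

eamrkrgjlzmokv

The pattern: replace every "y" with "r".
Doing the same to "eamykygjlzmokv": "eamrkrgjlzmokv".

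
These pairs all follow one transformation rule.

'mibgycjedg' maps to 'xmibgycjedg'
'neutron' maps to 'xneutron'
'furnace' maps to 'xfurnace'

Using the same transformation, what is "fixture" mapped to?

xfixture

What's happening: prepend "x".
So "fixture" becomes "xfixture".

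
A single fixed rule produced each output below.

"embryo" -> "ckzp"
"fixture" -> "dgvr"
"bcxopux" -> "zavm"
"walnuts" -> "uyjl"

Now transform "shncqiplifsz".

In each case the input is transformed by: shift every letter 2 places backward in the alphabet (wrapping around), then keep only the first 4 characters.
Applying both steps to "shncqiplifsz": "qflaognjgdqx", then "qfla".

qfla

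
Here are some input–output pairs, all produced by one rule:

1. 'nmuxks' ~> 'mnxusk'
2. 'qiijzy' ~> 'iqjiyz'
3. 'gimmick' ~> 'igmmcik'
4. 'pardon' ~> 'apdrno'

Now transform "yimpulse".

iypmlues

The pattern: swap each adjacent pair of characters (1↔2, 3↔4, ...).
So "yimpulse" becomes "iypmlues".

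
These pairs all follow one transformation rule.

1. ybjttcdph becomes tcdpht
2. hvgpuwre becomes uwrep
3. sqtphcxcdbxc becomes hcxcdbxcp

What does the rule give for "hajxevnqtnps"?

Looking at the pairs, the operation is to delete the first 3 characters, then move the first character to the end.
"hajxevnqtnps" → "xevnqtnps" → "evnqtnpsx".

evnqtnpsx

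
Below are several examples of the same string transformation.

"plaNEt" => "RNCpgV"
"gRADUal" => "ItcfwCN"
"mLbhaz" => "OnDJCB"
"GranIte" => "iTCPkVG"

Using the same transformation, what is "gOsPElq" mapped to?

Each output is the input with this applied: shift every letter 2 places forward in the alphabet (wrapping around), then flip the case of every letter.
Starting from "gOsPElq": after the first operation, "iQuRGns"; after the second, "IqUrgNS".

IqUrgNS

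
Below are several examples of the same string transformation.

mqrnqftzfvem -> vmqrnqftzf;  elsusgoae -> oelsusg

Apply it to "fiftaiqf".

ififta

The rule is to delete the last 2 characters, then move the last character to the front.
Applying that to "fiftaiqf" gives "ififta".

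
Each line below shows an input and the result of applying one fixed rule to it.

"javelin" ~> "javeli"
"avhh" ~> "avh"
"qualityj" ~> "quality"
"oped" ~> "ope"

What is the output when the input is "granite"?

granit

In each case the input is transformed by: delete the last character.
Doing the same to "granite": "granit".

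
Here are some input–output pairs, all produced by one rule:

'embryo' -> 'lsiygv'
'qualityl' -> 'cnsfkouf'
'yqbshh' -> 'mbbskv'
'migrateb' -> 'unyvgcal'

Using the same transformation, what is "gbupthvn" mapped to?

In each case the input is transformed by: swap the front and back halves of the string, then shift every letter 6 places backward in the alphabet (wrapping around).
Starting from "gbupthvn": after the first operation, "thvngbup"; after the second, "nbphavoj".

nbphavoj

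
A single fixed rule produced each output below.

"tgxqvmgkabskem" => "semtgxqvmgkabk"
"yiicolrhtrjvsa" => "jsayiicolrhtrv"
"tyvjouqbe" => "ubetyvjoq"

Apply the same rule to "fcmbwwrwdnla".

Looking at the pairs, the operation is to move the last 3 characters to the front (rotate right by 3), then swap the first and last characters.
Starting from "fcmbwwrwdnla": after the first operation, "nlafcmbwwrwd"; after the second, "dlafcmbwwrwn".
(Check on "yiicolrhtrjvsa": → "vsayiicolrhtrj" → "jsayiicolrhtrv" ✓)

dlafcmbwwrwn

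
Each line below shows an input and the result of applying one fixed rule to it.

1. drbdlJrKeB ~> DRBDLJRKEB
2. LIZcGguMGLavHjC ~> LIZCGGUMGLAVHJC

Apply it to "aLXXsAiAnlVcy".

ALXXSAIANLVCY

The rule is to convert every letter to uppercase.
So "aLXXsAiAnlVcy" becomes "ALXXSAIANLVCY".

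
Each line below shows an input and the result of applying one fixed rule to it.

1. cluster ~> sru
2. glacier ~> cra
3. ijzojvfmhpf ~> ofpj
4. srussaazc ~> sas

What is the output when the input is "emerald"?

The pattern: move the first 3 characters to the end (rotate left by 3), then keep one character in every 3, starting at position 1 (positions 1st, 4th, 7th, ...).
On "emerald" that produces "rde".

rde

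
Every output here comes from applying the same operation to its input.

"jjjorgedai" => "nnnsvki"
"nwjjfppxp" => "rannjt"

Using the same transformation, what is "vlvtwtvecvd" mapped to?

Rule — shift every letter 4 places forward in the alphabet (wrapping around), then delete the last 3 characters.
For "vlvtwtvecvd", step one produces "zpzxaxzigzh"; step two turns that into "zpzxaxzi".
(Check on "nwjjfppxp": → "rannjttbt" → "rannjt" ✓)

zpzxaxzi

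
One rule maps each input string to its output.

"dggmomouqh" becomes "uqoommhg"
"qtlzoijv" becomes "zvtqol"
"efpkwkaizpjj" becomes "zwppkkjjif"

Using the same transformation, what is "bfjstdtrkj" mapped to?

ttsrkjjf

What's happening: sort the characters into reverse alphabetical order, then delete the last 2 characters.
Applying both steps to "bfjstdtrkj": "ttsrkjjfdb", then "ttsrkjjf".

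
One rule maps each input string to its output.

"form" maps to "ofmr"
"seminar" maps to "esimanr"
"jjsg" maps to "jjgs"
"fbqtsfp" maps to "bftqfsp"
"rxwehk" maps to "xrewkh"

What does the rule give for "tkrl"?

Rule — swap each adjacent pair of characters (1↔2, 3↔4, ...).
So "tkrl" becomes "ktlr".

ktlr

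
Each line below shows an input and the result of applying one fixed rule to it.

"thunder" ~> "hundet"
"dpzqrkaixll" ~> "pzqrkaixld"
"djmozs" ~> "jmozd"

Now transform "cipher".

What's happening: delete the last character, then move the first character to the end.
Applying both steps to "cipher": "ciphe", then "iphec".

iphec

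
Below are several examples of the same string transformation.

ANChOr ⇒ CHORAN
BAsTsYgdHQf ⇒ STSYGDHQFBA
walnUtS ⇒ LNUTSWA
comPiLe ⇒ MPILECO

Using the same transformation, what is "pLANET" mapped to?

ANETPL

In each case the input is transformed by: move the first 2 characters to the end (rotate left by 2), then convert every letter to uppercase.
On "pLANET": the first step gives "ANETpL", and the second then gives "ANETPL".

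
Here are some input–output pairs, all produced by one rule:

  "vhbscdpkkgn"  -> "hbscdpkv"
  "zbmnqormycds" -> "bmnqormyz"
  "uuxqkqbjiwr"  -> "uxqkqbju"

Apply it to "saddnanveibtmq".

The rule is to delete the last 3 characters, then move the first character to the end.
Starting from "saddnanveibtmq": after the first operation, "saddnanveib"; after the second, "addnanveibs".
(Check on "uuxqkqbjiwr": → "uuxqkqbj" → "uxqkqbju" ✓)

addnanveibs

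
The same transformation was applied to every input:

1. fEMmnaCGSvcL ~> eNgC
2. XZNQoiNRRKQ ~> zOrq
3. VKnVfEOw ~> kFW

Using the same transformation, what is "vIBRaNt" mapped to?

iA

Each output is the input with this applied: keep one character in every 3, starting at position 2 (positions 2nd, 5th, 8th, ...), then flip the case of every letter.
On "vIBRaNt": the first step gives "Ia", and the second then gives "iA".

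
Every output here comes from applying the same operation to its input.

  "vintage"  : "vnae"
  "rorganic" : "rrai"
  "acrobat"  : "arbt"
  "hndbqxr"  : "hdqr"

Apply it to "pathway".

Rule — keep every other character starting from the first (positions 1st, 3rd, 5th, ...).
On "pathway" that produces "ptwy".

ptwy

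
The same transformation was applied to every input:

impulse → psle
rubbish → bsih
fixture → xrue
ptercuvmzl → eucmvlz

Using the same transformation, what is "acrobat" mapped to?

The rule is to swap each adjacent pair of characters (1↔2, 3↔4, ...), then delete the first 3 characters.
"acrobat" → "rabt".

rabt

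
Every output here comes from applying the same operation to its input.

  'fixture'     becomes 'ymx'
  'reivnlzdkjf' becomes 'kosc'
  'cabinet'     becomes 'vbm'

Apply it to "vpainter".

The rule is to shift every letter 7 places backward in the alphabet (wrapping around), then keep one character in every 3, starting at position 1 (positions 1st, 4th, 7th, ...).
"vpainter" → "obx".

obx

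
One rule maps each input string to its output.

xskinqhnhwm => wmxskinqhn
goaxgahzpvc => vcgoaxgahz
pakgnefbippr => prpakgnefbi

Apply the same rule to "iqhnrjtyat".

atiqhnrjt

Each output is the input with this applied: move the last 2 characters to the front (rotate right by 2), then delete the last character.
Doing the same to "iqhnrjtyat": "atiqhnrjt".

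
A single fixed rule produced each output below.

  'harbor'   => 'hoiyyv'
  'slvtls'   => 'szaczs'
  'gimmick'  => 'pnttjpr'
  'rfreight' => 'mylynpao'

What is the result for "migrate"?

The transformation: shift every letter 7 places forward in the alphabet (wrapping around), then swap each adjacent pair of characters (1↔2, 3↔4, ...).
Applying both steps to "migrate": "tpnyhal", then "ptynahl".

ptynahl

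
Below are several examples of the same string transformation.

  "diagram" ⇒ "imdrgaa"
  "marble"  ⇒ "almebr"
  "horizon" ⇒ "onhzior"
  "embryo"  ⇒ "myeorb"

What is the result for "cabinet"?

The transformation: swap each adjacent pair of characters (1↔2, 3↔4, ...), then take characters alternately from the front and the back (1st, last, 2nd, 2nd-last, ...).
Applying both steps to "cabinet": "acibent", then "atcnieb".

atcnieb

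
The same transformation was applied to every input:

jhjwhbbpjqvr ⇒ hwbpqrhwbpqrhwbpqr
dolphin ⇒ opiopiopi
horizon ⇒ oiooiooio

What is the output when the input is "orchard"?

What's happening: keep every other character starting from the second (positions 2nd, 4th, 6th, ...), then write the whole string 3 times in a row.
Working it through for "orchard": intermediate "rhr", final "rhrrhrrhr".

rhrrhrrhr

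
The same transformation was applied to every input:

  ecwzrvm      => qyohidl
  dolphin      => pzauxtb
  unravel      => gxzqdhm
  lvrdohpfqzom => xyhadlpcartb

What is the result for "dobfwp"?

The pattern: shift every letter 12 places forward in the alphabet (wrapping around), then take characters alternately from the front and the back (1st, last, 2nd, 2nd-last, ...).
Applying both steps to "dobfwp": "panrib", then "pbainr".

pbainr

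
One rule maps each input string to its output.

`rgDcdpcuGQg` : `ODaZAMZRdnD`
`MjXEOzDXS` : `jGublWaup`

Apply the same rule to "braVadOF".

Rule — flip the case of every letter, then shift every letter 3 places backward in the alphabet (wrapping around).
For "braVadOF", step one produces "BRAvADof"; step two turns that into "YOXsXAlc".

YOXsXAlc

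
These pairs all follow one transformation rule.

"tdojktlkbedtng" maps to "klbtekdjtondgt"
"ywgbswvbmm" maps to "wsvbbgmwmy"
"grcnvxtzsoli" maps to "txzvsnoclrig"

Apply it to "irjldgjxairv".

The pattern: swap the front and back halves of the string, then take characters alternately from the front and the back (1st, last, 2nd, 2nd-last, ...).
For "irjldgjxairv", step one produces "jxairvirjldg"; step two turns that into "jgxdalijrrvi".

jgxdalijrrvi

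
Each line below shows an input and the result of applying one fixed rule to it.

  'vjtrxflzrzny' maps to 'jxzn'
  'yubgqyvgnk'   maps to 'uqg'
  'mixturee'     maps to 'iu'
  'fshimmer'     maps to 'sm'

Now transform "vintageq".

The transformation: delete the last character, then keep one character in every 3, starting at position 2 (positions 2nd, 5th, 8th, ...).
"vintageq" → "vintage" → "ia".

ia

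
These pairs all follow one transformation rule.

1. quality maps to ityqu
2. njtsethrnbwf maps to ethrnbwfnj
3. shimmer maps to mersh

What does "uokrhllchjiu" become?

Each output is the input with this applied: move the first 2 characters to the end (rotate left by 2), then delete the first 2 characters.
So "uokrhllchjiu" becomes "hllchjiuuo".

hllchjiuuo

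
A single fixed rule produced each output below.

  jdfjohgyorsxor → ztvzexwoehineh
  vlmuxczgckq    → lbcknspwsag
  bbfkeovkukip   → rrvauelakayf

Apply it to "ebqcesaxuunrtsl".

urgsuiqnkkdhjib

In each case the input is transformed by: shift every letter 10 places backward in the alphabet (wrapping around).
So "ebqcesaxuunrtsl" becomes "urgsuiqnkkdhjib".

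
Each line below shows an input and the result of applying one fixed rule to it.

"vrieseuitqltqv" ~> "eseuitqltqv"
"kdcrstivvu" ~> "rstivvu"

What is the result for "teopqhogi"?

pqhogi

The pattern: delete the first 3 characters.
Applying that to "teopqhogi" gives "pqhogi".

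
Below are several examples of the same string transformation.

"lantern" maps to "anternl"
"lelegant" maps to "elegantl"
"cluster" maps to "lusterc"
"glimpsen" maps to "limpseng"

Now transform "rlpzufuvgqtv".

The rule is to move the first character to the end.
On "rlpzufuvgqtv" that produces "lpzufuvgqtvr".

lpzufuvgqtvr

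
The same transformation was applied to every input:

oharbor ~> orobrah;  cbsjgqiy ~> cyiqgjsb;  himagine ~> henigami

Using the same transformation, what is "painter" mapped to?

The pattern: reverse the string, then move the last character to the front.
Applying both steps to "painter": "retniap", then "pretnia".

pretnia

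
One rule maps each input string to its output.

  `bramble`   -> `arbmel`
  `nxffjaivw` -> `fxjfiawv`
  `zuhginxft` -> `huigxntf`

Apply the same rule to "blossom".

Each output is the input with this applied: delete the first character, then swap each adjacent pair of characters (1↔2, 3↔4, ...).
For "blossom", step one produces "lossom"; step two turns that into "olssmo".

olssmo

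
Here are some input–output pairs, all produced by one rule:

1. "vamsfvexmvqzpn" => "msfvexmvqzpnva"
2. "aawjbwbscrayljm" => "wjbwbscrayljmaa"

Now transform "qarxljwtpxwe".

What's happening: move the first 2 characters to the end (rotate left by 2).
"qarxljwtpxwe" → "rxljwtpxweqa".

rxljwtpxweqa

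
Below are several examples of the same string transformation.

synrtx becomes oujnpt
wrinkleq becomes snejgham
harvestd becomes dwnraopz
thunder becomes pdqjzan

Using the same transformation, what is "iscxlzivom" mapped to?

Looking at the pairs, the operation is to shift every letter 4 places backward in the alphabet (wrapping around).
Applying that to "iscxlzivom" gives "eoythverki".

eoythverki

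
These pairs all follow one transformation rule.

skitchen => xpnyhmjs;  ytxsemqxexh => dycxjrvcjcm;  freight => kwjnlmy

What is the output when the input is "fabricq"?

The rule is to shift every letter 5 places forward in the alphabet (wrapping around).
Applying that to "fabricq" gives "kfgwnhv".

kfgwnhv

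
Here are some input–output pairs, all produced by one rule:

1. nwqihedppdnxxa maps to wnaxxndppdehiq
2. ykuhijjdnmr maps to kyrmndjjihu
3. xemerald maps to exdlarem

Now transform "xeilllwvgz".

The rule is to move the first 2 characters to the end (rotate left by 2), then reverse the string.
Applying both steps to "xeilllwvgz": "illlwvgzxe", then "exzgvwllli".

exzgvwllli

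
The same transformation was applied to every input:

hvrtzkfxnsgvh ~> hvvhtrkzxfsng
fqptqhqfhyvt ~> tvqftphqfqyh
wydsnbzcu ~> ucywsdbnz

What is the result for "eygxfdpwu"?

uwyexgdfp

In each case the input is transformed by: move the last 2 characters to the front (rotate right by 2), then swap each adjacent pair of characters (1↔2, 3↔4, ...).
On "eygxfdpwu": the first step gives "wueygxfdp", and the second then gives "uwyexgdfp".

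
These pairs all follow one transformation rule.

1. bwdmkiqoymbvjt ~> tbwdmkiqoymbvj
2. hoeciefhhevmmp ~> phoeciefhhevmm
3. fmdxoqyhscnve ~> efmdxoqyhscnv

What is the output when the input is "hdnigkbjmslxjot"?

Each output is the input with this applied: move the last character to the front.
For "hdnigkbjmslxjot" the result is "thdnigkbjmslxjo".

thdnigkbjmslxjo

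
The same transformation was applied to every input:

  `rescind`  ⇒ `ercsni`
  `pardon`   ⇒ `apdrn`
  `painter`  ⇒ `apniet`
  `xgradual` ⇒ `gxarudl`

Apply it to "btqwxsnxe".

tbwqsxxn

The rule is to swap each adjacent pair of characters (1↔2, 3↔4, ...), then delete the last character.
Working it through for "btqwxsnxe": intermediate "tbwqsxxne", final "tbwqsxxn".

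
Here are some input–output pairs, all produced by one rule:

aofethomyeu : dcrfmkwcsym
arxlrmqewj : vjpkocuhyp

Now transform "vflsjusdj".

jqhsqbhtd

Each output is the input with this applied: move the first 2 characters to the end (rotate left by 2), then shift every letter 2 places backward in the alphabet (wrapping around).
"vflsjusdj" → "lsjusdjvf" → "jqhsqbhtd".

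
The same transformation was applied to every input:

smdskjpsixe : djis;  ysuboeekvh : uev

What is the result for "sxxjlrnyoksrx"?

Rule — move the first character to the end, then keep one character in every 3, starting at position 2 (positions 2nd, 5th, 8th, ...).
On "sxxjlrnyoksrx": the first step gives "xxjlrnyoksrxs", and the second then gives "xror".
(Check on "ysuboeekvh": → "suboeekvhy" → "uev" ✓)

xror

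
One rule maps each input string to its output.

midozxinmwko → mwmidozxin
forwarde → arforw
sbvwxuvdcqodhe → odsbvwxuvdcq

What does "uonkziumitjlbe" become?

jluonkziumit

The transformation: delete the last 2 characters, then move the last 2 characters to the front (rotate right by 2).
For "uonkziumitjlbe", step one produces "uonkziumitjl"; step two turns that into "jluonkziumit".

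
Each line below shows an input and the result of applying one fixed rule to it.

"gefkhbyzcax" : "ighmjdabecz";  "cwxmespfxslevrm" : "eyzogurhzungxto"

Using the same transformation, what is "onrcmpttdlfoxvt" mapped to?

qpteorvvfnhqzxv

The transformation: shift every letter 2 places forward in the alphabet (wrapping around).
On "onrcmpttdlfoxvt" that produces "qpteorvvfnhqzxv".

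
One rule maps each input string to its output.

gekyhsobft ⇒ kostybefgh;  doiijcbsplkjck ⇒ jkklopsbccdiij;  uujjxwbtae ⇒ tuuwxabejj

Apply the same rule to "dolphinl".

What's happening: sort the characters into alphabetical order, then swap the front and back halves of the string.
Applying that to "dolphinl" gives "lnopdhil".

lnopdhil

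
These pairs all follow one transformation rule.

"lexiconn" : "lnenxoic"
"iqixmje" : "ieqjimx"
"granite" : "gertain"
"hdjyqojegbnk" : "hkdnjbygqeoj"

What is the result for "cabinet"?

Looking at the pairs, the operation is to take characters alternately from the front and the back (1st, last, 2nd, 2nd-last, ...).
On "cabinet" that produces "ctaebni".

ctaebni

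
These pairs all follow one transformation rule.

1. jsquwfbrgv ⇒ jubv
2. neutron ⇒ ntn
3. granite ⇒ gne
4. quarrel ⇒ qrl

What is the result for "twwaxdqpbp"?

In each case the input is transformed by: keep one character in every 3, starting at position 1 (positions 1st, 4th, 7th, ...).
On "twwaxdqpbp" that produces "taqp".

taqp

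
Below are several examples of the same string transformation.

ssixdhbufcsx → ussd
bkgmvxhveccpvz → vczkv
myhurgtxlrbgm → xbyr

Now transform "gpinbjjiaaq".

iqpb

Looking at the pairs, the operation is to keep one character in every 3, starting at position 2 (positions 2nd, 5th, 8th, ...), then move the first 2 characters to the end (rotate left by 2).
Applying that to "gpinbjjiaaq" gives "iqpb".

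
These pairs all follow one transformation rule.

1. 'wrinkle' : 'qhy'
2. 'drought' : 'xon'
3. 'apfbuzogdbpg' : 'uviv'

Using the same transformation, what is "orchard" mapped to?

ibx

The transformation: keep one character in every 3, starting at position 1 (positions 1st, 4th, 7th, ...), then shift every letter 6 places backward in the alphabet (wrapping around).
"orchard" → "ohd" → "ibx".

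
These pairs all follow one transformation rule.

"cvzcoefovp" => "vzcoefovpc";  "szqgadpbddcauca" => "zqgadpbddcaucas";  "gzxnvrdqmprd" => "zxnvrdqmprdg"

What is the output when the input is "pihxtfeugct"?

Each output is the input with this applied: move the first character to the end.
"pihxtfeugct" → "ihxtfeugctp".

ihxtfeugctp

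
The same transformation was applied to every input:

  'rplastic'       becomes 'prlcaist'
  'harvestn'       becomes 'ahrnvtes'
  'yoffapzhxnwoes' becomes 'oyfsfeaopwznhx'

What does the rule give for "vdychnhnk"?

dvykcnhhn

Looking at the pairs, the operation is to move the first character to the end, then take characters alternately from the front and the back (1st, last, 2nd, 2nd-last, ...).
Starting from "vdychnhnk": after the first operation, "dychnhnkv"; after the second, "dvykcnhhn".
(Check on "rplastic": → "plasticr" → "prlcaist" ✓)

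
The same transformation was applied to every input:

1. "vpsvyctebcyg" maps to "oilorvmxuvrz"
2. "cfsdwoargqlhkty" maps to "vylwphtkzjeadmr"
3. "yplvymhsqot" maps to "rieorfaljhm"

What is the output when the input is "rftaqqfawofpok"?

In each case the input is transformed by: shift every letter 7 places backward in the alphabet (wrapping around).
On "rftaqqfawofpok" that produces "kymtjjytphyihd".

kymtjjytphyihd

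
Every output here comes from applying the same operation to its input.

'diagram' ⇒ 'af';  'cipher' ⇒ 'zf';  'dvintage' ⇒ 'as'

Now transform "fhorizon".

Looking at the pairs, the operation is to shift every letter 3 places backward in the alphabet (wrapping around), then keep only the first 2 characters.
Doing the same to "fhorizon": "ce".

ce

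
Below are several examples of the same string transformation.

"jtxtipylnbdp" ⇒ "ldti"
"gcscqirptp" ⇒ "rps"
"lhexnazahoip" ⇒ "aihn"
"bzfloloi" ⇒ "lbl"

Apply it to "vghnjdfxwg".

fgh

The transformation: swap the front and back halves of the string, then keep one character in every 3, starting at position 2 (positions 2nd, 5th, 8th, ...).
Working it through for "vghnjdfxwg": intermediate "dfxwgvghnj", final "fgh".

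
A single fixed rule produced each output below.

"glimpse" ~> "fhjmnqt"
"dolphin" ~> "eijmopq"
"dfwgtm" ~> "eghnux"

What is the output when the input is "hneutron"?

The pattern: sort the characters into alphabetical order, then shift every letter 1 place forward in the alphabet (wrapping around).
Applying both steps to "hneutron": "ehnnortu", then "fioopsuv".

fioopsuv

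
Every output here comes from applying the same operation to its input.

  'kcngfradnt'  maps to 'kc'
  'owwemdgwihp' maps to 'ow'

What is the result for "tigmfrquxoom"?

The transformation: keep only the first 2 characters.
Doing the same to "tigmfrquxoom": "ti".

ti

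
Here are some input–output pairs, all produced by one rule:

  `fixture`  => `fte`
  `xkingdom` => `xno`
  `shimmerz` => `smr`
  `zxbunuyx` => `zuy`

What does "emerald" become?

What's happening: keep one character in every 3, starting at position 1 (positions 1st, 4th, 7th, ...).
On "emerald" that produces "erd".

erd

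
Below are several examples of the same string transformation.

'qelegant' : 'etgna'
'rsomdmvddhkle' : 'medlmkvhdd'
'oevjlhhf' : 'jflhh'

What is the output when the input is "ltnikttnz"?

In each case the input is transformed by: delete the first 3 characters, then take characters alternately from the front and the back (1st, last, 2nd, 2nd-last, ...).
On "ltnikttnz": the first step gives "ikttnz", and the second then gives "izkntt".

izkntt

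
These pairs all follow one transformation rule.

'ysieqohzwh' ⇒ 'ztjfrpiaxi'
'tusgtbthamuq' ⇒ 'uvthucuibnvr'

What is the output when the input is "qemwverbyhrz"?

Rule — shift every letter 1 place forward in the alphabet (wrapping around).
So "qemwverbyhrz" becomes "rfnxwfsczisa".

rfnxwfsczisa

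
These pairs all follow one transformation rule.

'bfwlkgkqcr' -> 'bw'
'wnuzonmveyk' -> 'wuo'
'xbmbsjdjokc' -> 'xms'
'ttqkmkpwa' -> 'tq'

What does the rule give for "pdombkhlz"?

po

Looking at the pairs, the operation is to keep every other character starting from the first (positions 1st, 3rd, 5th, ...), then delete the last 3 characters.
For "pdombkhlz", step one produces "pobhz"; step two turns that into "po".
(Check on "xbmbsjdjokc": → "xmsdoc" → "xms" ✓)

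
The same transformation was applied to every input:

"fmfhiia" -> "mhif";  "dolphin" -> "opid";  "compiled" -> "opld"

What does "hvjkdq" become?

The rule is to move the first character to the end, then keep every other character starting from the first (positions 1st, 3rd, 5th, ...).
Starting from "hvjkdq": after the first operation, "vjkdqh"; after the second, "vkq".

vkq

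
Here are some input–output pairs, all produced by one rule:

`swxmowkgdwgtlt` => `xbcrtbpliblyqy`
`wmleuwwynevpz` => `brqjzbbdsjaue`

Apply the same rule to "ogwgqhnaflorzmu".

The rule is to shift every letter 5 places forward in the alphabet (wrapping around).
On "ogwgqhnaflorzmu" that produces "tlblvmsfkqtwerz".

tlblvmsfkqtwerz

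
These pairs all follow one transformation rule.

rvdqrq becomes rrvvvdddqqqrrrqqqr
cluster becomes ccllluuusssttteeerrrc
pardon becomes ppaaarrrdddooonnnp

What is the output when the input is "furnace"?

ffuuurrrnnnaaaccceeef

The pattern: repeat every character 3 times, then move the first character to the end.
Applying both steps to "furnace": "fffuuurrrnnnaaaccceee", then "ffuuurrrnnnaaaccceeef".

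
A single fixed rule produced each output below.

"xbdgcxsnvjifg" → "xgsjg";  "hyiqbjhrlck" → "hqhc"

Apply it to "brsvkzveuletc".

bvvlc

Each output is the input with this applied: keep one character in every 3, starting at position 1 (positions 1st, 4th, 7th, ...).
Applying that to "brsvkzveuletc" gives "bvvlc".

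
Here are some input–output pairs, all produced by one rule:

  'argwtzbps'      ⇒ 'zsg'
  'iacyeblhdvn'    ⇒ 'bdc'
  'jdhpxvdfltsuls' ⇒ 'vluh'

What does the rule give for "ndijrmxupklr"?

Rule — keep one character in every 3, starting at position 3 (positions 3rd, 6th, 9th, ...), then move the first character to the end.
So "ndijrmxupklr" becomes "mpri".

mpri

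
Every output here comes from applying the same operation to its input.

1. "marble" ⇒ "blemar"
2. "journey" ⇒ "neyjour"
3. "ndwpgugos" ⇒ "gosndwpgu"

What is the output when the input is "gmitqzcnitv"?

Each output is the input with this applied: move the last 3 characters to the front (rotate right by 3).
So "gmitqzcnitv" becomes "itvgmitqzcn".

itvgmitqzcn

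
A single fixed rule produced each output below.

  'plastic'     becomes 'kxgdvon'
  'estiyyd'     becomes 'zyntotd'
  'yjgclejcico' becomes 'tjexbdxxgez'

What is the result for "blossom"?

The transformation: take characters alternately from the front and the back (1st, last, 2nd, 2nd-last, ...), then shift every letter 5 places backward in the alphabet (wrapping around).
Working it through for "blossom": intermediate "bmlooss", final "whgjjnn".

whgjjnn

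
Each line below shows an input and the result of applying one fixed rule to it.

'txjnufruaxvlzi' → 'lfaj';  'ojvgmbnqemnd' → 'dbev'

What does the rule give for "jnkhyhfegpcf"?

The transformation: keep one character in every 3, starting at position 3 (positions 3rd, 6th, 9th, ...), then swap the first and last characters.
On "jnkhyhfegpcf" that produces "fhgk".
(Check on "txjnufruaxvlzi": → "jfal" → "lfaj" ✓)

fhgk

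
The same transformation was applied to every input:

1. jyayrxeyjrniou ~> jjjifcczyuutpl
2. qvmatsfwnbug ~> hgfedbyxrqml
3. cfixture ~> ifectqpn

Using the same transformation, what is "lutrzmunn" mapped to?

kffecyyxw

Each output is the input with this applied: sort the characters into reverse alphabetical order, then shift every letter 11 places forward in the alphabet (wrapping around).
Working it through for "lutrzmunn": intermediate "zuutrnnml", final "kffecyyxw".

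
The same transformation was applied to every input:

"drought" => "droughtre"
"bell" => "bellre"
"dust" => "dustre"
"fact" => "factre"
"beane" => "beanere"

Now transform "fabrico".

The pattern: append "re".
For "fabrico" the result is "fabricore".

fabricore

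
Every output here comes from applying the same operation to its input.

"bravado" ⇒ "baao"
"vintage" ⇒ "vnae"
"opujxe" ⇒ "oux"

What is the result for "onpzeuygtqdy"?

The transformation: keep every other character starting from the first (positions 1st, 3rd, 5th, ...).
For "onpzeuygtqdy" the result is "opeytd".

opeytd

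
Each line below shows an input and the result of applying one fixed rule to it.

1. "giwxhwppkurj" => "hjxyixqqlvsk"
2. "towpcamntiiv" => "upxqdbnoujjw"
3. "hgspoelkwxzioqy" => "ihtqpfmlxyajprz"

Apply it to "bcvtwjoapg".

In each case the input is transformed by: shift every letter 1 place forward in the alphabet (wrapping around).
Applying that to "bcvtwjoapg" gives "cdwuxkpbqh".

cdwuxkpbqh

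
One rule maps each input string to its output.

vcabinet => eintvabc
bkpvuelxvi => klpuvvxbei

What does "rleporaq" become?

The rule is to sort the characters into alphabetical order, then move the first 3 characters to the end (rotate left by 3).
On "rleporaq": the first step gives "aelopqrr", and the second then gives "opqrrael".

opqrrael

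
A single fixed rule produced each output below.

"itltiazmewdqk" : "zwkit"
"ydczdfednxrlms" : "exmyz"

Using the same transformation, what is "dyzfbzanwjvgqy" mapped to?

What's happening: keep one character in every 3, starting at position 1 (positions 1st, 4th, 7th, ...), then move the last 3 characters to the front (rotate right by 3).
Starting from "dyzfbzanwjvgqy": after the first operation, "dfajq"; after the second, "ajqdf".

ajqdf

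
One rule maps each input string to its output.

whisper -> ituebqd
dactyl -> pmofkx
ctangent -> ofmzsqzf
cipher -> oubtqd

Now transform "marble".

What's happening: shift every letter 12 places forward in the alphabet (wrapping around).
Applying that to "marble" gives "ymdnxq".

ymdnxq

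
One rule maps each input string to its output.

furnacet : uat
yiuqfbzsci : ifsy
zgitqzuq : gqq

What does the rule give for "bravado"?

The rule is to move the first character to the end, then keep one character in every 3, starting at position 1 (positions 1st, 4th, 7th, ...).
Starting from "bravado": after the first operation, "ravadob"; after the second, "rab".

rab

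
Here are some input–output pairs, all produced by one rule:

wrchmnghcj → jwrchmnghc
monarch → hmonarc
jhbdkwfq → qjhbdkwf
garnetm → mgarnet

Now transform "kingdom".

The pattern: move the last character to the front.
On "kingdom" that produces "mkingdo".

mkingdo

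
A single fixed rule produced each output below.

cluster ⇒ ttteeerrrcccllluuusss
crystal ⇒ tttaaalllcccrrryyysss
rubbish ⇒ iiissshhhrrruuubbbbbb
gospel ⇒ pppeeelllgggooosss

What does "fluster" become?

ttteeerrrfffllluuusss

Each output is the input with this applied: move the last 3 characters to the front (rotate right by 3), then repeat every character 3 times.
On "fluster": the first step gives "terflus", and the second then gives "ttteeerrrfffllluuusss".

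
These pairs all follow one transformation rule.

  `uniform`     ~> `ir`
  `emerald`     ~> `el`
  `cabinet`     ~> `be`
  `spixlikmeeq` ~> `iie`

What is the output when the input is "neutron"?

The pattern: keep one character in every 3, starting at position 3 (positions 3rd, 6th, 9th, ...).
"neutron" → "uo".

uo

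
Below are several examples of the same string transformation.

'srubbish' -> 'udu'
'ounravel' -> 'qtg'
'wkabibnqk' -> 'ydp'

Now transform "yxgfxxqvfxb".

ahsz

Each output is the input with this applied: keep one character in every 3, starting at position 1 (positions 1st, 4th, 7th, ...), then shift every letter 2 places forward in the alphabet (wrapping around).
On "yxgfxxqvfxb": the first step gives "yfqx", and the second then gives "ahsz".
(Check on "srubbish": → "sbs" → "udu" ✓)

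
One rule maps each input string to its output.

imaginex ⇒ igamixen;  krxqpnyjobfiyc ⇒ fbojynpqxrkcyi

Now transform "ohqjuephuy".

The pattern: reverse the string, then move the first 3 characters to the end (rotate left by 3).
Applying both steps to "ohqjuephuy": "yuhpeujqho", then "peujqhoyuh".

peujqhoyuh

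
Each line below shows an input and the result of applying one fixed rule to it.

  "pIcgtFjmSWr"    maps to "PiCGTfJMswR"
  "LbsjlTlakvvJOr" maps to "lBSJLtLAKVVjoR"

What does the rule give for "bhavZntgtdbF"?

What's happening: flip the case of every letter.
Applying that to "bhavZntgtdbF" gives "BHAVzNTGTDBf".

BHAVzNTGTDBf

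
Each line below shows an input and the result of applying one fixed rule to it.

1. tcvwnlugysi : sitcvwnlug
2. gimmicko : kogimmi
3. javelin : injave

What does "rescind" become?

The transformation: move the last 2 characters to the front (rotate right by 2), then delete the last character.
Applying both steps to "rescind": "ndresci", then "ndresc".

ndresc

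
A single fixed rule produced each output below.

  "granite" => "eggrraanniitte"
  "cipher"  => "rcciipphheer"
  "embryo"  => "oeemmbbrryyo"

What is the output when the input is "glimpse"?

The pattern: double every character, then move the last character to the front.
For "glimpse", step one produces "gglliimmppssee"; step two turns that into "egglliimmppsse".

egglliimmppsse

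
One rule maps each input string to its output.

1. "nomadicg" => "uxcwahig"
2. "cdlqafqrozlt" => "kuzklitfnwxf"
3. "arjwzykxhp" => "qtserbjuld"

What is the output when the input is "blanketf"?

The rule is to move the first 3 characters to the end (rotate left by 3), then shift every letter 6 places backward in the alphabet (wrapping around).
"blanketf" → "nketfbla" → "heynzvfu".

heynzvfu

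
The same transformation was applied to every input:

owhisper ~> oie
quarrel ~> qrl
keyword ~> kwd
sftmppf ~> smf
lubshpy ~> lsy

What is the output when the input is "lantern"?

ltn

Each output is the input with this applied: keep one character in every 3, starting at position 1 (positions 1st, 4th, 7th, ...).
On "lantern" that produces "ltn".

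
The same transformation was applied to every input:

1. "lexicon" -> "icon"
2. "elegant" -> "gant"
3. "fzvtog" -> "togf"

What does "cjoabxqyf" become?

abxq

Rule — move the first 3 characters to the end (rotate left by 3), then keep only the first 4 characters.
For "cjoabxqyf", step one produces "abxqyfcjo"; step two turns that into "abxq".
(Check on "elegant": → "gantele" → "gant" ✓)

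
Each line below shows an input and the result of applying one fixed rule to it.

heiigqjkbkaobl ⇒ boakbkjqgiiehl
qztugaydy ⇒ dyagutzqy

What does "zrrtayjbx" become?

Each output is the input with this applied: reverse the string, then move the first character to the end.
Starting from "zrrtayjbx": after the first operation, "xbjyatrrz"; after the second, "bjyatrrzx".
(Check on "heiigqjkbkaobl": → "lboakbkjqgiieh" → "boakbkjqgiiehl" ✓)

bjyatrrzx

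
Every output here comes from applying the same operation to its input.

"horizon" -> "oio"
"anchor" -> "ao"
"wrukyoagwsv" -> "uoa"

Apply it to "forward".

oa

Each output is the input with this applied: keep only the vowels.
Applying that to "forward" gives "oa".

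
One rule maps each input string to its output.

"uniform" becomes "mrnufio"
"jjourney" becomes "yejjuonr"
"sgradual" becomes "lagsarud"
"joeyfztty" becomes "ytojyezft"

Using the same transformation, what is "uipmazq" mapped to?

qziumpa

The transformation: move the last 2 characters to the front (rotate right by 2), then swap each adjacent pair of characters (1↔2, 3↔4, ...).
For "uipmazq", step one produces "zquipma"; step two turns that into "qziumpa".
(Check on "jjourney": → "eyjjourn" → "yejjuonr" ✓)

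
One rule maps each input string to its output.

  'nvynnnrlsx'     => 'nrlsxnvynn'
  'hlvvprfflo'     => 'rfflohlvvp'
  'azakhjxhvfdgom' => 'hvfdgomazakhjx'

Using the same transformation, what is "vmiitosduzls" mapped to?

sduzlsvmiito

In each case the input is transformed by: swap the front and back halves of the string.
Doing the same to "vmiitosduzls": "sduzlsvmiito".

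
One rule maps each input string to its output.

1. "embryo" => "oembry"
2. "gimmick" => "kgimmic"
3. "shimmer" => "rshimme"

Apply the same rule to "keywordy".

ykeyword

Looking at the pairs, the operation is to move the last character to the front.
For "keywordy" the result is "ykeyword".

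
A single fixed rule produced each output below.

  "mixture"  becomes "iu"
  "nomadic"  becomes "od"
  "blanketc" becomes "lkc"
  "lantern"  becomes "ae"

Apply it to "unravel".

nv

Each output is the input with this applied: keep one character in every 3, starting at position 2 (positions 2nd, 5th, 8th, ...).
For "unravel" the result is "nv".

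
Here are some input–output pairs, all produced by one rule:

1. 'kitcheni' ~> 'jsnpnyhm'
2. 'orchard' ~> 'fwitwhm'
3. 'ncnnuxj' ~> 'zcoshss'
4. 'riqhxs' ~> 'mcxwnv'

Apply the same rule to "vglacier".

njwalqfh

Each output is the input with this applied: shift every letter 5 places forward in the alphabet (wrapping around), then move the last 3 characters to the front (rotate right by 3).
For "vglacier", step one produces "alqfhnjw"; step two turns that into "njwalqfh".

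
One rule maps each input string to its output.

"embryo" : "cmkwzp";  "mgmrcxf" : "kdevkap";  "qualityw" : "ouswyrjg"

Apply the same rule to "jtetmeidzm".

The pattern: shift every letter 2 places backward in the alphabet (wrapping around), then take characters alternately from the front and the back (1st, last, 2nd, 2nd-last, ...).
Applying both steps to "jtetmeidzm": "hrcrkcgbxk", then "hkrxcbrgkc".

hkrxcbrgkc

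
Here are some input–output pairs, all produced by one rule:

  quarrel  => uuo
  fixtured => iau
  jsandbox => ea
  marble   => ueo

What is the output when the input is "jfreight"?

iu

Looking at the pairs, the operation is to shift every letter 3 places forward in the alphabet (wrapping around), then keep only the vowels.
Starting from "jfreight": after the first operation, "miuhljkw"; after the second, "iu".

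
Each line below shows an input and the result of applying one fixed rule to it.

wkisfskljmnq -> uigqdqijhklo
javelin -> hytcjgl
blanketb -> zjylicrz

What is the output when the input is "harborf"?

fypzmpd

The pattern: shift every letter 2 places backward in the alphabet (wrapping around).
On "harborf" that produces "fypzmpd".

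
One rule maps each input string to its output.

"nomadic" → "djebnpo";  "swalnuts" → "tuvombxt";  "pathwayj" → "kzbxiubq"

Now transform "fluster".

The transformation: reverse the string, then shift every letter 1 place forward in the alphabet (wrapping around).
Working it through for "fluster": intermediate "retsulf", final "sfutvmg".

sfutvmg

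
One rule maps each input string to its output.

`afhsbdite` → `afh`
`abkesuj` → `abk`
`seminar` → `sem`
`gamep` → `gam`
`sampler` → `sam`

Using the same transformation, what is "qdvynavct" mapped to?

qdv

The transformation: keep only the first 3 characters.
"qdvynavct" → "qdv".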